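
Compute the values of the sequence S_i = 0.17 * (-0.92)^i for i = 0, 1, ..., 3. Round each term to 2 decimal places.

This is a geometric sequence.
i=0: S_0 = 0.17 * (-0.92)^0 = 0.17
i=1: S_1 = 0.17 * (-0.92)^1 ≈ -0.16
i=2: S_2 = 0.17 * (-0.92)^2 ≈ 0.14
i=3: S_3 = 0.17 * (-0.92)^3 ≈ -0.13
The first 4 terms are: [0.17, -0.16, 0.14, -0.13]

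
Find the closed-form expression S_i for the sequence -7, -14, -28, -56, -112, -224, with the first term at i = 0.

Check ratios: -14 / -7 = 2.0
Common ratio r = 2.
First term a = -7.
Formula: S_i = -7 * 2^i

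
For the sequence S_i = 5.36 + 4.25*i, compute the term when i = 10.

S_10 = 5.36 + 4.25*10 = 5.36 + 42.5 = 47.86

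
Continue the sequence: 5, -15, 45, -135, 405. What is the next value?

Ratios: -15 / 5 = -3.0
This is a geometric sequence with common ratio r = -3.
Next term = 405 * -3 = -1215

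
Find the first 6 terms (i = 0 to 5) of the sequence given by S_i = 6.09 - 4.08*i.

This is an arithmetic sequence.
i=0: S_0 = 6.09 + -4.08*0 = 6.09
i=1: S_1 = 6.09 + -4.08*1 = 2.01
i=2: S_2 = 6.09 + -4.08*2 = -2.07
i=3: S_3 = 6.09 + -4.08*3 = -6.15
i=4: S_4 = 6.09 + -4.08*4 = -10.23
i=5: S_5 = 6.09 + -4.08*5 = -14.31
The first 6 terms are: [6.09, 2.01, -2.07, -6.15, -10.23, -14.31]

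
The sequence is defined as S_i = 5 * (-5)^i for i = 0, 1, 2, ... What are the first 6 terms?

This is a geometric sequence.
i=0: S_0 = 5 * (-5)^0 = 5
i=1: S_1 = 5 * (-5)^1 = -25
i=2: S_2 = 5 * (-5)^2 = 125
i=3: S_3 = 5 * (-5)^3 = -625
i=4: S_4 = 5 * (-5)^4 = 3125
i=5: S_5 = 5 * (-5)^5 = -15625
The first 6 terms are: [5, -25, 125, -625, 3125, -15625]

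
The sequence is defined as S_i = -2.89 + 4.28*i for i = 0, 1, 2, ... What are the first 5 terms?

This is an arithmetic sequence.
i=0: S_0 = -2.89 + 4.28*0 = -2.89
i=1: S_1 = -2.89 + 4.28*1 = 1.39
i=2: S_2 = -2.89 + 4.28*2 = 5.67
i=3: S_3 = -2.89 + 4.28*3 = 9.95
i=4: S_4 = -2.89 + 4.28*4 = 14.23
The first 5 terms are: [-2.89, 1.39, 5.67, 9.95, 14.23]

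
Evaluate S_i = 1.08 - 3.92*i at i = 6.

S_6 = 1.08 + -3.92*6 = 1.08 + -23.52 = -22.44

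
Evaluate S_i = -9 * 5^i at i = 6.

S_6 = -9 * 5^6 = -9 * 15625 = -140625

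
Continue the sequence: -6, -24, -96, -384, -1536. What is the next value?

Ratios: -24 / -6 = 4.0
This is a geometric sequence with common ratio r = 4.
Next term = -1536 * 4 = -6144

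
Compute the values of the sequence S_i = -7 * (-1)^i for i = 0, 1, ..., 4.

This is a geometric sequence.
i=0: S_0 = -7 * (-1)^0 = -7
i=1: S_1 = -7 * (-1)^1 = 7
i=2: S_2 = -7 * (-1)^2 = -7
i=3: S_3 = -7 * (-1)^3 = 7
i=4: S_4 = -7 * (-1)^4 = -7
The first 5 terms are: [-7, 7, -7, 7, -7]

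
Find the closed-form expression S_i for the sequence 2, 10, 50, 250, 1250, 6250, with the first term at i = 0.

Check ratios: 10 / 2 = 5.0
Common ratio r = 5.
First term a = 2.
Formula: S_i = 2 * 5^i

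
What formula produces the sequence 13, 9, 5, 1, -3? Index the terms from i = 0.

Check differences: 9 - 13 = -4
5 - 9 = -4
Common difference d = -4.
First term a = 13.
Formula: S_i = 13 - 4*i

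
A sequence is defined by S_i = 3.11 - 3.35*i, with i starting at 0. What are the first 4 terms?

This is an arithmetic sequence.
i=0: S_0 = 3.11 + -3.35*0 = 3.11
i=1: S_1 = 3.11 + -3.35*1 = -0.24
i=2: S_2 = 3.11 + -3.35*2 = -3.59
i=3: S_3 = 3.11 + -3.35*3 = -6.94
The first 4 terms are: [3.11, -0.24, -3.59, -6.94]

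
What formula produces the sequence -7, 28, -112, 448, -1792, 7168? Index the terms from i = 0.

Check ratios: 28 / -7 = -4.0
Common ratio r = -4.
First term a = -7.
Formula: S_i = -7 * (-4)^i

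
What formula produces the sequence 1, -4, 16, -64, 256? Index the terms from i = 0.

Check ratios: -4 / 1 = -4.0
Common ratio r = -4.
First term a = 1.
Formula: S_i = 1 * (-4)^i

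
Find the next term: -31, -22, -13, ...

Differences: -22 - -31 = 9
This is an arithmetic sequence with common difference d = 9.
Next term = -13 + 9 = -4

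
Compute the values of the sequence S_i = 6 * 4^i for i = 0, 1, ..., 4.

This is a geometric sequence.
i=0: S_0 = 6 * 4^0 = 6
i=1: S_1 = 6 * 4^1 = 24
i=2: S_2 = 6 * 4^2 = 96
i=3: S_3 = 6 * 4^3 = 384
i=4: S_4 = 6 * 4^4 = 1536
The first 5 terms are: [6, 24, 96, 384, 1536]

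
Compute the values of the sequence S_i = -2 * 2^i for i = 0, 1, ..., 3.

This is a geometric sequence.
i=0: S_0 = -2 * 2^0 = -2
i=1: S_1 = -2 * 2^1 = -4
i=2: S_2 = -2 * 2^2 = -8
i=3: S_3 = -2 * 2^3 = -16
The first 4 terms are: [-2, -4, -8, -16]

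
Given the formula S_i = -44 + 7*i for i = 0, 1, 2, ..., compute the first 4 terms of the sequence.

This is an arithmetic sequence.
i=0: S_0 = -44 + 7*0 = -44
i=1: S_1 = -44 + 7*1 = -37
i=2: S_2 = -44 + 7*2 = -30
i=3: S_3 = -44 + 7*3 = -23
The first 4 terms are: [-44, -37, -30, -23]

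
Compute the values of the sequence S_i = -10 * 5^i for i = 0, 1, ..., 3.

This is a geometric sequence.
i=0: S_0 = -10 * 5^0 = -10
i=1: S_1 = -10 * 5^1 = -50
i=2: S_2 = -10 * 5^2 = -250
i=3: S_3 = -10 * 5^3 = -1250
The first 4 terms are: [-10, -50, -250, -1250]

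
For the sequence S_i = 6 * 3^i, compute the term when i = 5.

S_5 = 6 * 3^5 = 6 * 243 = 1458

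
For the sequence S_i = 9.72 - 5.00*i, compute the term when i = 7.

S_7 = 9.72 + -5.0*7 = 9.72 + -35.0 = -25.28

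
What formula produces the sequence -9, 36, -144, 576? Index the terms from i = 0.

Check ratios: 36 / -9 = -4.0
Common ratio r = -4.
First term a = -9.
Formula: S_i = -9 * (-4)^i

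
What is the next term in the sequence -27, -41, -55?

Differences: -41 - -27 = -14
This is an arithmetic sequence with common difference d = -14.
Next term = -55 + -14 = -69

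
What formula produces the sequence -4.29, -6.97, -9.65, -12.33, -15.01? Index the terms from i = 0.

Check differences: -6.97 - -4.29 = -2.68
-9.65 - -6.97 = -2.68
Common difference d = -2.68.
First term a = -4.29.
Formula: S_i = -4.29 - 2.68*i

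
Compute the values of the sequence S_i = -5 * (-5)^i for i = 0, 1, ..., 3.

This is a geometric sequence.
i=0: S_0 = -5 * (-5)^0 = -5
i=1: S_1 = -5 * (-5)^1 = 25
i=2: S_2 = -5 * (-5)^2 = -125
i=3: S_3 = -5 * (-5)^3 = 625
The first 4 terms are: [-5, 25, -125, 625]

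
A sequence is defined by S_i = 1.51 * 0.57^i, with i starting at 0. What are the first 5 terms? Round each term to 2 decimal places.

This is a geometric sequence.
i=0: S_0 = 1.51 * 0.57^0 = 1.51
i=1: S_1 = 1.51 * 0.57^1 ≈ 0.86
i=2: S_2 = 1.51 * 0.57^2 ≈ 0.49
i=3: S_3 = 1.51 * 0.57^3 ≈ 0.28
i=4: S_4 = 1.51 * 0.57^4 ≈ 0.16
The first 5 terms are: [1.51, 0.86, 0.49, 0.28, 0.16]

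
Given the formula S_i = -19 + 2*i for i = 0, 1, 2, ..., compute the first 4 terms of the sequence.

This is an arithmetic sequence.
i=0: S_0 = -19 + 2*0 = -19
i=1: S_1 = -19 + 2*1 = -17
i=2: S_2 = -19 + 2*2 = -15
i=3: S_3 = -19 + 2*3 = -13
The first 4 terms are: [-19, -17, -15, -13]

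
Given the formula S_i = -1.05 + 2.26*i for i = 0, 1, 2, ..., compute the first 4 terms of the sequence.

This is an arithmetic sequence.
i=0: S_0 = -1.05 + 2.26*0 = -1.05
i=1: S_1 = -1.05 + 2.26*1 = 1.21
i=2: S_2 = -1.05 + 2.26*2 = 3.47
i=3: S_3 = -1.05 + 2.26*3 = 5.73
The first 4 terms are: [-1.05, 1.21, 3.47, 5.73]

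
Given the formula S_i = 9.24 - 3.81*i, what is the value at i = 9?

S_9 = 9.24 + -3.81*9 = 9.24 + -34.29 = -25.05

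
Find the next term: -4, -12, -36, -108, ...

Ratios: -12 / -4 = 3.0
This is a geometric sequence with common ratio r = 3.
Next term = -108 * 3 = -324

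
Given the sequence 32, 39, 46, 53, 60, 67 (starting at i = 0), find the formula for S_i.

Check differences: 39 - 32 = 7
46 - 39 = 7
Common difference d = 7.
First term a = 32.
Formula: S_i = 32 + 7*i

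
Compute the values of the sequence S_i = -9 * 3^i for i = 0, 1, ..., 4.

This is a geometric sequence.
i=0: S_0 = -9 * 3^0 = -9
i=1: S_1 = -9 * 3^1 = -27
i=2: S_2 = -9 * 3^2 = -81
i=3: S_3 = -9 * 3^3 = -243
i=4: S_4 = -9 * 3^4 = -729
The first 5 terms are: [-9, -27, -81, -243, -729]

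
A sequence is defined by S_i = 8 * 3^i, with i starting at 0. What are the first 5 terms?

This is a geometric sequence.
i=0: S_0 = 8 * 3^0 = 8
i=1: S_1 = 8 * 3^1 = 24
i=2: S_2 = 8 * 3^2 = 72
i=3: S_3 = 8 * 3^3 = 216
i=4: S_4 = 8 * 3^4 = 648
The first 5 terms are: [8, 24, 72, 216, 648]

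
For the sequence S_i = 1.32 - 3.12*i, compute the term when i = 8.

S_8 = 1.32 + -3.12*8 = 1.32 + -24.96 = -23.64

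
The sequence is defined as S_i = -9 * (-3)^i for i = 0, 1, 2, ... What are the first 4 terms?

This is a geometric sequence.
i=0: S_0 = -9 * (-3)^0 = -9
i=1: S_1 = -9 * (-3)^1 = 27
i=2: S_2 = -9 * (-3)^2 = -81
i=3: S_3 = -9 * (-3)^3 = 243
The first 4 terms are: [-9, 27, -81, 243]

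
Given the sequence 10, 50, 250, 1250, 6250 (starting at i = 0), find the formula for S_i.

Check ratios: 50 / 10 = 5.0
Common ratio r = 5.
First term a = 10.
Formula: S_i = 10 * 5^i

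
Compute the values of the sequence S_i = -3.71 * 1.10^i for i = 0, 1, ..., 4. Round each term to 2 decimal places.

This is a geometric sequence.
i=0: S_0 = -3.71 * 1.1^0 = -3.71
i=1: S_1 = -3.71 * 1.1^1 ≈ -4.08
i=2: S_2 = -3.71 * 1.1^2 ≈ -4.49
i=3: S_3 = -3.71 * 1.1^3 ≈ -4.94
i=4: S_4 = -3.71 * 1.1^4 ≈ -5.43
The first 5 terms are: [-3.71, -4.08, -4.49, -4.94, -5.43]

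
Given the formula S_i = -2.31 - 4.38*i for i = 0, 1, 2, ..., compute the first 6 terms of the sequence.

This is an arithmetic sequence.
i=0: S_0 = -2.31 + -4.38*0 = -2.31
i=1: S_1 = -2.31 + -4.38*1 = -6.69
i=2: S_2 = -2.31 + -4.38*2 = -11.07
i=3: S_3 = -2.31 + -4.38*3 = -15.45
i=4: S_4 = -2.31 + -4.38*4 = -19.83
i=5: S_5 = -2.31 + -4.38*5 = -24.21
The first 6 terms are: [-2.31, -6.69, -11.07, -15.45, -19.83, -24.21]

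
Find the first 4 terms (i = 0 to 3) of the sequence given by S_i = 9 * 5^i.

This is a geometric sequence.
i=0: S_0 = 9 * 5^0 = 9
i=1: S_1 = 9 * 5^1 = 45
i=2: S_2 = 9 * 5^2 = 225
i=3: S_3 = 9 * 5^3 = 1125
The first 4 terms are: [9, 45, 225, 1125]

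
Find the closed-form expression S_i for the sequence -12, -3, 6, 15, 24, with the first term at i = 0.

Check differences: -3 - -12 = 9
6 - -3 = 9
Common difference d = 9.
First term a = -12.
Formula: S_i = -12 + 9*i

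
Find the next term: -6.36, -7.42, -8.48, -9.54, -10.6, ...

Differences: -7.42 - -6.36 = -1.06
This is an arithmetic sequence with common difference d = -1.06.
Next term = -10.6 + -1.06 = -11.66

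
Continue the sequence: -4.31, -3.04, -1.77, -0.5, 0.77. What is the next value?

Differences: -3.04 - -4.31 = 1.27
This is an arithmetic sequence with common difference d = 1.27.
Next term = 0.77 + 1.27 = 2.04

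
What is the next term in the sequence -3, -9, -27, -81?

Ratios: -9 / -3 = 3.0
This is a geometric sequence with common ratio r = 3.
Next term = -81 * 3 = -243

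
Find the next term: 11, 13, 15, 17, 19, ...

Differences: 13 - 11 = 2
This is an arithmetic sequence with common difference d = 2.
Next term = 19 + 2 = 21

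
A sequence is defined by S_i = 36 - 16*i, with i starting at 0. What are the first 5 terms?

This is an arithmetic sequence.
i=0: S_0 = 36 + -16*0 = 36
i=1: S_1 = 36 + -16*1 = 20
i=2: S_2 = 36 + -16*2 = 4
i=3: S_3 = 36 + -16*3 = -12
i=4: S_4 = 36 + -16*4 = -28
The first 5 terms are: [36, 20, 4, -12, -28]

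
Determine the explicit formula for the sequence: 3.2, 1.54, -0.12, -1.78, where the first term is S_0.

Check differences: 1.54 - 3.2 = -1.66
-0.12 - 1.54 = -1.66
Common difference d = -1.66.
First term a = 3.2.
Formula: S_i = 3.20 - 1.66*i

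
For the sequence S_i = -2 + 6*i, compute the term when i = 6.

S_6 = -2 + 6*6 = -2 + 36 = 34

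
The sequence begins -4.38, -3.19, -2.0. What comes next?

Differences: -3.19 - -4.38 = 1.19
This is an arithmetic sequence with common difference d = 1.19.
Next term = -2.0 + 1.19 = -0.81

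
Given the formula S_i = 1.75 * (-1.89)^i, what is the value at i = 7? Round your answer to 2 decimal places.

S_7 = 1.75 * (-1.89)^7 ≈ 1.75 * -86.1455 ≈ -150.75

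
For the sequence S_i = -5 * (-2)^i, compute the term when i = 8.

S_8 = -5 * (-2)^8 = -5 * 256 = -1280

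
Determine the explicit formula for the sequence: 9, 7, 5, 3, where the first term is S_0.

Check differences: 7 - 9 = -2
5 - 7 = -2
Common difference d = -2.
First term a = 9.
Formula: S_i = 9 - 2*i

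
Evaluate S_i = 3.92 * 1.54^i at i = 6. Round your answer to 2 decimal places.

S_6 = 3.92 * 1.54^6 ≈ 3.92 * 13.339 ≈ 52.29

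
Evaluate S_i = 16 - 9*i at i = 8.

S_8 = 16 + -9*8 = 16 + -72 = -56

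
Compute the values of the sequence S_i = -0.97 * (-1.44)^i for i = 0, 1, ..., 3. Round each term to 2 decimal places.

This is a geometric sequence.
i=0: S_0 = -0.97 * (-1.44)^0 = -0.97
i=1: S_1 = -0.97 * (-1.44)^1 ≈ 1.4
i=2: S_2 = -0.97 * (-1.44)^2 ≈ -2.01
i=3: S_3 = -0.97 * (-1.44)^3 ≈ 2.9
The first 4 terms are: [-0.97, 1.4, -2.01, 2.9]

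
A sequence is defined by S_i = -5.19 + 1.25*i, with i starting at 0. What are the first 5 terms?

This is an arithmetic sequence.
i=0: S_0 = -5.19 + 1.25*0 = -5.19
i=1: S_1 = -5.19 + 1.25*1 = -3.94
i=2: S_2 = -5.19 + 1.25*2 = -2.69
i=3: S_3 = -5.19 + 1.25*3 = -1.44
i=4: S_4 = -5.19 + 1.25*4 = -0.19
The first 5 terms are: [-5.19, -3.94, -2.69, -1.44, -0.19]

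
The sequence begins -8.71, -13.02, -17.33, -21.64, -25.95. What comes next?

Differences: -13.02 - -8.71 = -4.31
This is an arithmetic sequence with common difference d = -4.31.
Next term = -25.95 + -4.31 = -30.26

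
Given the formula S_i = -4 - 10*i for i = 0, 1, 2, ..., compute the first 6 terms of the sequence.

This is an arithmetic sequence.
i=0: S_0 = -4 + -10*0 = -4
i=1: S_1 = -4 + -10*1 = -14
i=2: S_2 = -4 + -10*2 = -24
i=3: S_3 = -4 + -10*3 = -34
i=4: S_4 = -4 + -10*4 = -44
i=5: S_5 = -4 + -10*5 = -54
The first 6 terms are: [-4, -14, -24, -34, -44, -54]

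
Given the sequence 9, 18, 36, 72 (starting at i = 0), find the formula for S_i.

Check ratios: 18 / 9 = 2.0
Common ratio r = 2.
First term a = 9.
Formula: S_i = 9 * 2^i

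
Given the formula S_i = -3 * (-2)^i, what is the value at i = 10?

S_10 = -3 * (-2)^10 = -3 * 1024 = -3072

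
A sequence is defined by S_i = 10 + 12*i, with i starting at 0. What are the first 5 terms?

This is an arithmetic sequence.
i=0: S_0 = 10 + 12*0 = 10
i=1: S_1 = 10 + 12*1 = 22
i=2: S_2 = 10 + 12*2 = 34
i=3: S_3 = 10 + 12*3 = 46
i=4: S_4 = 10 + 12*4 = 58
The first 5 terms are: [10, 22, 34, 46, 58]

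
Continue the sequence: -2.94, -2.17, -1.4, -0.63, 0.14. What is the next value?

Differences: -2.17 - -2.94 = 0.77
This is an arithmetic sequence with common difference d = 0.77.
Next term = 0.14 + 0.77 = 0.91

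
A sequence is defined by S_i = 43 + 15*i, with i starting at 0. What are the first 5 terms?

This is an arithmetic sequence.
i=0: S_0 = 43 + 15*0 = 43
i=1: S_1 = 43 + 15*1 = 58
i=2: S_2 = 43 + 15*2 = 73
i=3: S_3 = 43 + 15*3 = 88
i=4: S_4 = 43 + 15*4 = 103
The first 5 terms are: [43, 58, 73, 88, 103]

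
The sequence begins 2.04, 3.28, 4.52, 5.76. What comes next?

Differences: 3.28 - 2.04 = 1.24
This is an arithmetic sequence with common difference d = 1.24.
Next term = 5.76 + 1.24 = 7.0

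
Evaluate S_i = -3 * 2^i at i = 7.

S_7 = -3 * 2^7 = -3 * 128 = -384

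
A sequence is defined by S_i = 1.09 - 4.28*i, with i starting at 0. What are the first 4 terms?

This is an arithmetic sequence.
i=0: S_0 = 1.09 + -4.28*0 = 1.09
i=1: S_1 = 1.09 + -4.28*1 = -3.19
i=2: S_2 = 1.09 + -4.28*2 = -7.47
i=3: S_3 = 1.09 + -4.28*3 = -11.75
The first 4 terms are: [1.09, -3.19, -7.47, -11.75]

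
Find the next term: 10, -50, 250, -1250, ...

Ratios: -50 / 10 = -5.0
This is a geometric sequence with common ratio r = -5.
Next term = -1250 * -5 = 6250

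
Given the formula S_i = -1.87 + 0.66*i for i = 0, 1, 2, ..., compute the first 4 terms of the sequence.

This is an arithmetic sequence.
i=0: S_0 = -1.87 + 0.66*0 = -1.87
i=1: S_1 = -1.87 + 0.66*1 = -1.21
i=2: S_2 = -1.87 + 0.66*2 = -0.55
i=3: S_3 = -1.87 + 0.66*3 = 0.11
The first 4 terms are: [-1.87, -1.21, -0.55, 0.11]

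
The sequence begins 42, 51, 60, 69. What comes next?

Differences: 51 - 42 = 9
This is an arithmetic sequence with common difference d = 9.
Next term = 69 + 9 = 78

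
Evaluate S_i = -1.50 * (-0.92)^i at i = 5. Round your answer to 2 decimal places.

S_5 = -1.5 * (-0.92)^5 ≈ -1.5 * -0.6591 ≈ 0.99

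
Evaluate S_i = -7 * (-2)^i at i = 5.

S_5 = -7 * (-2)^5 = -7 * -32 = 224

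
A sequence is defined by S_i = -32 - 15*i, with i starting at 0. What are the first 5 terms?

This is an arithmetic sequence.
i=0: S_0 = -32 + -15*0 = -32
i=1: S_1 = -32 + -15*1 = -47
i=2: S_2 = -32 + -15*2 = -62
i=3: S_3 = -32 + -15*3 = -77
i=4: S_4 = -32 + -15*4 = -92
The first 5 terms are: [-32, -47, -62, -77, -92]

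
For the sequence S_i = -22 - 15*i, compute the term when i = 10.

S_10 = -22 + -15*10 = -22 + -150 = -172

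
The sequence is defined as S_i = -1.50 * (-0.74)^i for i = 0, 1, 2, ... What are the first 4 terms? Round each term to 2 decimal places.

This is a geometric sequence.
i=0: S_0 = -1.5 * (-0.74)^0 = -1.5
i=1: S_1 = -1.5 * (-0.74)^1 = 1.11
i=2: S_2 = -1.5 * (-0.74)^2 ≈ -0.82
i=3: S_3 = -1.5 * (-0.74)^3 ≈ 0.61
The first 4 terms are: [-1.5, 1.11, -0.82, 0.61]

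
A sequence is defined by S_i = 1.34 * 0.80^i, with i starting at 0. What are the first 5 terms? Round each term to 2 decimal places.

This is a geometric sequence.
i=0: S_0 = 1.34 * 0.8^0 = 1.34
i=1: S_1 = 1.34 * 0.8^1 ≈ 1.07
i=2: S_2 = 1.34 * 0.8^2 ≈ 0.86
i=3: S_3 = 1.34 * 0.8^3 ≈ 0.69
i=4: S_4 = 1.34 * 0.8^4 ≈ 0.55
The first 5 terms are: [1.34, 1.07, 0.86, 0.69, 0.55]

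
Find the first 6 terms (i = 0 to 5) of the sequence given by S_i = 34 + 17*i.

This is an arithmetic sequence.
i=0: S_0 = 34 + 17*0 = 34
i=1: S_1 = 34 + 17*1 = 51
i=2: S_2 = 34 + 17*2 = 68
i=3: S_3 = 34 + 17*3 = 85
i=4: S_4 = 34 + 17*4 = 102
i=5: S_5 = 34 + 17*5 = 119
The first 6 terms are: [34, 51, 68, 85, 102, 119]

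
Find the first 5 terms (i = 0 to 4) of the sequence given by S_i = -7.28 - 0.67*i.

This is an arithmetic sequence.
i=0: S_0 = -7.28 + -0.67*0 = -7.28
i=1: S_1 = -7.28 + -0.67*1 = -7.95
i=2: S_2 = -7.28 + -0.67*2 = -8.62
i=3: S_3 = -7.28 + -0.67*3 = -9.29
i=4: S_4 = -7.28 + -0.67*4 = -9.96
The first 5 terms are: [-7.28, -7.95, -8.62, -9.29, -9.96]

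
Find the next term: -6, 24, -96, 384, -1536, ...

Ratios: 24 / -6 = -4.0
This is a geometric sequence with common ratio r = -4.
Next term = -1536 * -4 = 6144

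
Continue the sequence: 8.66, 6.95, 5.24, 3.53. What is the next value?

Differences: 6.95 - 8.66 = -1.71
This is an arithmetic sequence with common difference d = -1.71.
Next term = 3.53 + -1.71 = 1.82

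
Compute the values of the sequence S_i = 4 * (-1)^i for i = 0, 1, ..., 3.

This is a geometric sequence.
i=0: S_0 = 4 * (-1)^0 = 4
i=1: S_1 = 4 * (-1)^1 = -4
i=2: S_2 = 4 * (-1)^2 = 4
i=3: S_3 = 4 * (-1)^3 = -4
The first 4 terms are: [4, -4, 4, -4]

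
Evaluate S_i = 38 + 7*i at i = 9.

S_9 = 38 + 7*9 = 38 + 63 = 101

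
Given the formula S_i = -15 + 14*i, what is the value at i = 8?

S_8 = -15 + 14*8 = -15 + 112 = 97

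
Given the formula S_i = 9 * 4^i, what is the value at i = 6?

S_6 = 9 * 4^6 = 9 * 4096 = 36864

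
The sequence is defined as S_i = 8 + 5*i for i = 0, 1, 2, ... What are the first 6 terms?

This is an arithmetic sequence.
i=0: S_0 = 8 + 5*0 = 8
i=1: S_1 = 8 + 5*1 = 13
i=2: S_2 = 8 + 5*2 = 18
i=3: S_3 = 8 + 5*3 = 23
i=4: S_4 = 8 + 5*4 = 28
i=5: S_5 = 8 + 5*5 = 33
The first 6 terms are: [8, 13, 18, 23, 28, 33]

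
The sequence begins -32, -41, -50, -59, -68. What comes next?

Differences: -41 - -32 = -9
This is an arithmetic sequence with common difference d = -9.
Next term = -68 + -9 = -77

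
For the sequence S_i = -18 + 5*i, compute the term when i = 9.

S_9 = -18 + 5*9 = -18 + 45 = 27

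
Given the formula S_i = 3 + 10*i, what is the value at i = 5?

S_5 = 3 + 10*5 = 3 + 50 = 53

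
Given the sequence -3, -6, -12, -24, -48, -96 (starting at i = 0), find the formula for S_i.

Check ratios: -6 / -3 = 2.0
Common ratio r = 2.
First term a = -3.
Formula: S_i = -3 * 2^i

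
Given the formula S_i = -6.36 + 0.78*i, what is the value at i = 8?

S_8 = -6.36 + 0.78*8 = -6.36 + 6.24 = -0.12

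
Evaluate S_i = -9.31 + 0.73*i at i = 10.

S_10 = -9.31 + 0.73*10 = -9.31 + 7.3 = -2.01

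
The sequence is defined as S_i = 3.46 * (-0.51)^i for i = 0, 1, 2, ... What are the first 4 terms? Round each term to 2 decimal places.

This is a geometric sequence.
i=0: S_0 = 3.46 * (-0.51)^0 = 3.46
i=1: S_1 = 3.46 * (-0.51)^1 ≈ -1.76
i=2: S_2 = 3.46 * (-0.51)^2 ≈ 0.9
i=3: S_3 = 3.46 * (-0.51)^3 ≈ -0.46
The first 4 terms are: [3.46, -1.76, 0.9, -0.46]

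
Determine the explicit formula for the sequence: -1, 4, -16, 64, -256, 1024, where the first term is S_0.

Check ratios: 4 / -1 = -4.0
Common ratio r = -4.
First term a = -1.
Formula: S_i = -1 * (-4)^i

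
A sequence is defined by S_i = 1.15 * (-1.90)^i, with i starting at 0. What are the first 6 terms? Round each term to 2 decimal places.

This is a geometric sequence.
i=0: S_0 = 1.15 * (-1.9)^0 = 1.15
i=1: S_1 = 1.15 * (-1.9)^1 ≈ -2.19
i=2: S_2 = 1.15 * (-1.9)^2 ≈ 4.15
i=3: S_3 = 1.15 * (-1.9)^3 ≈ -7.89
i=4: S_4 = 1.15 * (-1.9)^4 ≈ 14.99
i=5: S_5 = 1.15 * (-1.9)^5 ≈ -28.48
The first 6 terms are: [1.15, -2.19, 4.15, -7.89, 14.99, -28.48]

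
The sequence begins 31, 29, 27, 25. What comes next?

Differences: 29 - 31 = -2
This is an arithmetic sequence with common difference d = -2.
Next term = 25 + -2 = 23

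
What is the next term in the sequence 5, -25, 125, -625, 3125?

Ratios: -25 / 5 = -5.0
This is a geometric sequence with common ratio r = -5.
Next term = 3125 * -5 = -15625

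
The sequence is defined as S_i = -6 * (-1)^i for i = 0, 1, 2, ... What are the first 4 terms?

This is a geometric sequence.
i=0: S_0 = -6 * (-1)^0 = -6
i=1: S_1 = -6 * (-1)^1 = 6
i=2: S_2 = -6 * (-1)^2 = -6
i=3: S_3 = -6 * (-1)^3 = 6
The first 4 terms are: [-6, 6, -6, 6]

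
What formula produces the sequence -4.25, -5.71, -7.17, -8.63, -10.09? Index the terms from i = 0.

Check differences: -5.71 - -4.25 = -1.46
-7.17 - -5.71 = -1.46
Common difference d = -1.46.
First term a = -4.25.
Formula: S_i = -4.25 - 1.46*i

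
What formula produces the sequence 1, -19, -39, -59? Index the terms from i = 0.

Check differences: -19 - 1 = -20
-39 - -19 = -20
Common difference d = -20.
First term a = 1.
Formula: S_i = 1 - 20*i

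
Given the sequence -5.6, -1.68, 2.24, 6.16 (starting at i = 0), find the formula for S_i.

Check differences: -1.68 - -5.6 = 3.92
2.24 - -1.68 = 3.92
Common difference d = 3.92.
First term a = -5.6.
Formula: S_i = -5.60 + 3.92*i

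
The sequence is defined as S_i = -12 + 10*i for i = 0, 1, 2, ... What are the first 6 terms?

This is an arithmetic sequence.
i=0: S_0 = -12 + 10*0 = -12
i=1: S_1 = -12 + 10*1 = -2
i=2: S_2 = -12 + 10*2 = 8
i=3: S_3 = -12 + 10*3 = 18
i=4: S_4 = -12 + 10*4 = 28
i=5: S_5 = -12 + 10*5 = 38
The first 6 terms are: [-12, -2, 8, 18, 28, 38]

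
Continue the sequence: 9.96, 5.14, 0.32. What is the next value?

Differences: 5.14 - 9.96 = -4.82
This is an arithmetic sequence with common difference d = -4.82.
Next term = 0.32 + -4.82 = -4.5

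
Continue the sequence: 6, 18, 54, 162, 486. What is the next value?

Ratios: 18 / 6 = 3.0
This is a geometric sequence with common ratio r = 3.
Next term = 486 * 3 = 1458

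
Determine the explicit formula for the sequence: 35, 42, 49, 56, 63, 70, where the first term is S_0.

Check differences: 42 - 35 = 7
49 - 42 = 7
Common difference d = 7.
First term a = 35.
Formula: S_i = 35 + 7*i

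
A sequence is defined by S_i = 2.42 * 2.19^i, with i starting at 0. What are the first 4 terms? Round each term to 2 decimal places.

This is a geometric sequence.
i=0: S_0 = 2.42 * 2.19^0 = 2.42
i=1: S_1 = 2.42 * 2.19^1 ≈ 5.3
i=2: S_2 = 2.42 * 2.19^2 ≈ 11.61
i=3: S_3 = 2.42 * 2.19^3 ≈ 25.42
The first 4 terms are: [2.42, 5.3, 11.61, 25.42]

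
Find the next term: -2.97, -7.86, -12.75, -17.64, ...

Differences: -7.86 - -2.97 = -4.89
This is an arithmetic sequence with common difference d = -4.89.
Next term = -17.64 + -4.89 = -22.53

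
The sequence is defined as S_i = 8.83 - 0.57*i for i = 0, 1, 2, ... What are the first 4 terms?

This is an arithmetic sequence.
i=0: S_0 = 8.83 + -0.57*0 = 8.83
i=1: S_1 = 8.83 + -0.57*1 = 8.26
i=2: S_2 = 8.83 + -0.57*2 = 7.69
i=3: S_3 = 8.83 + -0.57*3 = 7.12
The first 4 terms are: [8.83, 8.26, 7.69, 7.12]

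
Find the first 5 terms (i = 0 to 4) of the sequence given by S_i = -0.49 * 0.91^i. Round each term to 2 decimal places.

This is a geometric sequence.
i=0: S_0 = -0.49 * 0.91^0 = -0.49
i=1: S_1 = -0.49 * 0.91^1 ≈ -0.45
i=2: S_2 = -0.49 * 0.91^2 ≈ -0.41
i=3: S_3 = -0.49 * 0.91^3 ≈ -0.37
i=4: S_4 = -0.49 * 0.91^4 ≈ -0.34
The first 5 terms are: [-0.49, -0.45, -0.41, -0.37, -0.34]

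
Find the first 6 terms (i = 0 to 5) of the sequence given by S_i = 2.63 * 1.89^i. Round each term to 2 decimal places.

This is a geometric sequence.
i=0: S_0 = 2.63 * 1.89^0 = 2.63
i=1: S_1 = 2.63 * 1.89^1 ≈ 4.97
i=2: S_2 = 2.63 * 1.89^2 ≈ 9.39
i=3: S_3 = 2.63 * 1.89^3 ≈ 17.76
i=4: S_4 = 2.63 * 1.89^4 ≈ 33.56
i=5: S_5 = 2.63 * 1.89^5 ≈ 63.43
The first 6 terms are: [2.63, 4.97, 9.39, 17.76, 33.56, 63.43]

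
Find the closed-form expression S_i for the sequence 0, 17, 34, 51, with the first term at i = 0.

Check differences: 17 - 0 = 17
34 - 17 = 17
Common difference d = 17.
First term a = 0.
Formula: S_i = 0 + 17*i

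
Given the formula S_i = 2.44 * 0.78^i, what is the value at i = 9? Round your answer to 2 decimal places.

S_9 = 2.44 * 0.78^9 ≈ 2.44 * 0.1069 ≈ 0.26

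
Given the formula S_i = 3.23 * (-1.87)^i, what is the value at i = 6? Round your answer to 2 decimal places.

S_6 = 3.23 * (-1.87)^6 ≈ 3.23 * 42.7612 ≈ 138.12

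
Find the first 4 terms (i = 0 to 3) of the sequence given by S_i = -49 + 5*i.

This is an arithmetic sequence.
i=0: S_0 = -49 + 5*0 = -49
i=1: S_1 = -49 + 5*1 = -44
i=2: S_2 = -49 + 5*2 = -39
i=3: S_3 = -49 + 5*3 = -34
The first 4 terms are: [-49, -44, -39, -34]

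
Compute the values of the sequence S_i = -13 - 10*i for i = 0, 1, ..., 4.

This is an arithmetic sequence.
i=0: S_0 = -13 + -10*0 = -13
i=1: S_1 = -13 + -10*1 = -23
i=2: S_2 = -13 + -10*2 = -33
i=3: S_3 = -13 + -10*3 = -43
i=4: S_4 = -13 + -10*4 = -53
The first 5 terms are: [-13, -23, -33, -43, -53]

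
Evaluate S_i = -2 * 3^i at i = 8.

S_8 = -2 * 3^8 = -2 * 6561 = -13122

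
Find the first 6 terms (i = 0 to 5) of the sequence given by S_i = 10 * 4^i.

This is a geometric sequence.
i=0: S_0 = 10 * 4^0 = 10
i=1: S_1 = 10 * 4^1 = 40
i=2: S_2 = 10 * 4^2 = 160
i=3: S_3 = 10 * 4^3 = 640
i=4: S_4 = 10 * 4^4 = 2560
i=5: S_5 = 10 * 4^5 = 10240
The first 6 terms are: [10, 40, 160, 640, 2560, 10240]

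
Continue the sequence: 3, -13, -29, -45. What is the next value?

Differences: -13 - 3 = -16
This is an arithmetic sequence with common difference d = -16.
Next term = -45 + -16 = -61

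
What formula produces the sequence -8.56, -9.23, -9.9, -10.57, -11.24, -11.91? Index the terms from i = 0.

Check differences: -9.23 - -8.56 = -0.67
-9.9 - -9.23 = -0.67
Common difference d = -0.67.
First term a = -8.56.
Formula: S_i = -8.56 - 0.67*i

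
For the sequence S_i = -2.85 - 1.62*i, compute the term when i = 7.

S_7 = -2.85 + -1.62*7 = -2.85 + -11.34 = -14.19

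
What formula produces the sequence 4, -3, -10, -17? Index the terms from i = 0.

Check differences: -3 - 4 = -7
-10 - -3 = -7
Common difference d = -7.
First term a = 4.
Formula: S_i = 4 - 7*i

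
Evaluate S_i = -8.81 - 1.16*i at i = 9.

S_9 = -8.81 + -1.16*9 = -8.81 + -10.44 = -19.25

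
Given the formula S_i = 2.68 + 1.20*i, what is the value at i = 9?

S_9 = 2.68 + 1.2*9 = 2.68 + 10.8 = 13.48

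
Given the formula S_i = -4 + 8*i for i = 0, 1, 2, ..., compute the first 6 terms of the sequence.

This is an arithmetic sequence.
i=0: S_0 = -4 + 8*0 = -4
i=1: S_1 = -4 + 8*1 = 4
i=2: S_2 = -4 + 8*2 = 12
i=3: S_3 = -4 + 8*3 = 20
i=4: S_4 = -4 + 8*4 = 28
i=5: S_5 = -4 + 8*5 = 36
The first 6 terms are: [-4, 4, 12, 20, 28, 36]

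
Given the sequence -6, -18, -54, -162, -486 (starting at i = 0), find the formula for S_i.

Check ratios: -18 / -6 = 3.0
Common ratio r = 3.
First term a = -6.
Formula: S_i = -6 * 3^i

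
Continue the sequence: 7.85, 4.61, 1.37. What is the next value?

Differences: 4.61 - 7.85 = -3.24
This is an arithmetic sequence with common difference d = -3.24.
Next term = 1.37 + -3.24 = -1.87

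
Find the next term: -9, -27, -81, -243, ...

Ratios: -27 / -9 = 3.0
This is a geometric sequence with common ratio r = 3.
Next term = -243 * 3 = -729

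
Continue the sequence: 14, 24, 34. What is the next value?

Differences: 24 - 14 = 10
This is an arithmetic sequence with common difference d = 10.
Next term = 34 + 10 = 44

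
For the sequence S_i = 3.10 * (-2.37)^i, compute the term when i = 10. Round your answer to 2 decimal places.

S_10 = 3.1 * (-2.37)^10 ≈ 3.1 * 5590.9223 ≈ 17331.86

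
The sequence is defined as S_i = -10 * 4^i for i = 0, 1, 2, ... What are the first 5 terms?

This is a geometric sequence.
i=0: S_0 = -10 * 4^0 = -10
i=1: S_1 = -10 * 4^1 = -40
i=2: S_2 = -10 * 4^2 = -160
i=3: S_3 = -10 * 4^3 = -640
i=4: S_4 = -10 * 4^4 = -2560
The first 5 terms are: [-10, -40, -160, -640, -2560]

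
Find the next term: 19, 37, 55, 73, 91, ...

Differences: 37 - 19 = 18
This is an arithmetic sequence with common difference d = 18.
Next term = 91 + 18 = 109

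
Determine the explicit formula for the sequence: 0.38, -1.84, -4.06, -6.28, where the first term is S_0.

Check differences: -1.84 - 0.38 = -2.22
-4.06 - -1.84 = -2.22
Common difference d = -2.22.
First term a = 0.38.
Formula: S_i = 0.38 - 2.22*i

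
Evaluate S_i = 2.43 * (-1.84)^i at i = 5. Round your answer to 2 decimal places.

S_5 = 2.43 * (-1.84)^5 ≈ 2.43 * -21.0906 ≈ -51.25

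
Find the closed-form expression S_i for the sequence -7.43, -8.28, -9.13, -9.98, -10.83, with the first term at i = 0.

Check differences: -8.28 - -7.43 = -0.85
-9.13 - -8.28 = -0.85
Common difference d = -0.85.
First term a = -7.43.
Formula: S_i = -7.43 - 0.85*i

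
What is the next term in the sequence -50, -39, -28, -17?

Differences: -39 - -50 = 11
This is an arithmetic sequence with common difference d = 11.
Next term = -17 + 11 = -6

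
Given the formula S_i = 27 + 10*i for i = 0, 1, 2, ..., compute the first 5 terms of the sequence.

This is an arithmetic sequence.
i=0: S_0 = 27 + 10*0 = 27
i=1: S_1 = 27 + 10*1 = 37
i=2: S_2 = 27 + 10*2 = 47
i=3: S_3 = 27 + 10*3 = 57
i=4: S_4 = 27 + 10*4 = 67
The first 5 terms are: [27, 37, 47, 57, 67]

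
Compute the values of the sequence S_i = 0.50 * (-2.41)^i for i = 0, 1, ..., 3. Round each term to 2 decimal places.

This is a geometric sequence.
i=0: S_0 = 0.5 * (-2.41)^0 = 0.5
i=1: S_1 = 0.5 * (-2.41)^1 ≈ -1.21
i=2: S_2 = 0.5 * (-2.41)^2 ≈ 2.9
i=3: S_3 = 0.5 * (-2.41)^3 ≈ -7.0
The first 4 terms are: [0.5, -1.21, 2.9, -7.0]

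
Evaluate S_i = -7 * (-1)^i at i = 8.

S_8 = -7 * (-1)^8 = -7 * 1 = -7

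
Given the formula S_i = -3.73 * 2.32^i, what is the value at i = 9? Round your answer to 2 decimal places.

S_9 = -3.73 * 2.32^9 ≈ -3.73 * 1947.1162 ≈ -7262.74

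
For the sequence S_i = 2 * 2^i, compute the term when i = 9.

S_9 = 2 * 2^9 = 2 * 512 = 1024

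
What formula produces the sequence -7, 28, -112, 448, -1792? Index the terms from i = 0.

Check ratios: 28 / -7 = -4.0
Common ratio r = -4.
First term a = -7.
Formula: S_i = -7 * (-4)^i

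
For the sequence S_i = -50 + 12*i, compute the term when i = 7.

S_7 = -50 + 12*7 = -50 + 84 = 34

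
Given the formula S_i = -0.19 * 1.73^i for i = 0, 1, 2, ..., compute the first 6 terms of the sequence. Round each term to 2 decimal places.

This is a geometric sequence.
i=0: S_0 = -0.19 * 1.73^0 = -0.19
i=1: S_1 = -0.19 * 1.73^1 ≈ -0.33
i=2: S_2 = -0.19 * 1.73^2 ≈ -0.57
i=3: S_3 = -0.19 * 1.73^3 ≈ -0.98
i=4: S_4 = -0.19 * 1.73^4 ≈ -1.7
i=5: S_5 = -0.19 * 1.73^5 ≈ -2.94
The first 6 terms are: [-0.19, -0.33, -0.57, -0.98, -1.7, -2.94]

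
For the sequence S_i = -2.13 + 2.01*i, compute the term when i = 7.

S_7 = -2.13 + 2.01*7 = -2.13 + 14.07 = 11.94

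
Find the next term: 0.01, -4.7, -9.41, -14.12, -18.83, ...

Differences: -4.7 - 0.01 = -4.71
This is an arithmetic sequence with common difference d = -4.71.
Next term = -18.83 + -4.71 = -23.54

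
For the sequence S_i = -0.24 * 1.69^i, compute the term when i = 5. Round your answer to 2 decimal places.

S_5 = -0.24 * 1.69^5 ≈ -0.24 * 13.7858 ≈ -3.31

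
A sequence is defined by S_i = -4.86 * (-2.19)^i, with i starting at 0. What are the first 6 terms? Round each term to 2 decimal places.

This is a geometric sequence.
i=0: S_0 = -4.86 * (-2.19)^0 = -4.86
i=1: S_1 = -4.86 * (-2.19)^1 ≈ 10.64
i=2: S_2 = -4.86 * (-2.19)^2 ≈ -23.31
i=3: S_3 = -4.86 * (-2.19)^3 ≈ 51.05
i=4: S_4 = -4.86 * (-2.19)^4 ≈ -111.79
i=5: S_5 = -4.86 * (-2.19)^5 ≈ 244.83
The first 6 terms are: [-4.86, 10.64, -23.31, 51.05, -111.79, 244.83]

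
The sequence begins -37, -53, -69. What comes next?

Differences: -53 - -37 = -16
This is an arithmetic sequence with common difference d = -16.
Next term = -69 + -16 = -85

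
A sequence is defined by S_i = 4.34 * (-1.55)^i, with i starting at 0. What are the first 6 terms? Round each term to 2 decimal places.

This is a geometric sequence.
i=0: S_0 = 4.34 * (-1.55)^0 = 4.34
i=1: S_1 = 4.34 * (-1.55)^1 ≈ -6.73
i=2: S_2 = 4.34 * (-1.55)^2 ≈ 10.43
i=3: S_3 = 4.34 * (-1.55)^3 ≈ -16.16
i=4: S_4 = 4.34 * (-1.55)^4 ≈ 25.05
i=5: S_5 = 4.34 * (-1.55)^5 ≈ -38.83
The first 6 terms are: [4.34, -6.73, 10.43, -16.16, 25.05, -38.83]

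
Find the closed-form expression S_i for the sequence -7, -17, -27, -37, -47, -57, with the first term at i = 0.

Check differences: -17 - -7 = -10
-27 - -17 = -10
Common difference d = -10.
First term a = -7.
Formula: S_i = -7 - 10*i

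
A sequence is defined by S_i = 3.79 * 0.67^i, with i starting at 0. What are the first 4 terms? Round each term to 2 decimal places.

This is a geometric sequence.
i=0: S_0 = 3.79 * 0.67^0 = 3.79
i=1: S_1 = 3.79 * 0.67^1 ≈ 2.54
i=2: S_2 = 3.79 * 0.67^2 ≈ 1.7
i=3: S_3 = 3.79 * 0.67^3 ≈ 1.14
The first 4 terms are: [3.79, 2.54, 1.7, 1.14]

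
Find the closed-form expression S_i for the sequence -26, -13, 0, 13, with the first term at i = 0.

Check differences: -13 - -26 = 13
0 - -13 = 13
Common difference d = 13.
First term a = -26.
Formula: S_i = -26 + 13*i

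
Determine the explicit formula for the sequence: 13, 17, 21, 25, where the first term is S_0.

Check differences: 17 - 13 = 4
21 - 17 = 4
Common difference d = 4.
First term a = 13.
Formula: S_i = 13 + 4*i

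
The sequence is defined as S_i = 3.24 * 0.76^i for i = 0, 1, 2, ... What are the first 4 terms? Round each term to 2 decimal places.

This is a geometric sequence.
i=0: S_0 = 3.24 * 0.76^0 = 3.24
i=1: S_1 = 3.24 * 0.76^1 ≈ 2.46
i=2: S_2 = 3.24 * 0.76^2 ≈ 1.87
i=3: S_3 = 3.24 * 0.76^3 ≈ 1.42
The first 4 terms are: [3.24, 2.46, 1.87, 1.42]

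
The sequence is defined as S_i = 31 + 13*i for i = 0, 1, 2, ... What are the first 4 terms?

This is an arithmetic sequence.
i=0: S_0 = 31 + 13*0 = 31
i=1: S_1 = 31 + 13*1 = 44
i=2: S_2 = 31 + 13*2 = 57
i=3: S_3 = 31 + 13*3 = 70
The first 4 terms are: [31, 44, 57, 70]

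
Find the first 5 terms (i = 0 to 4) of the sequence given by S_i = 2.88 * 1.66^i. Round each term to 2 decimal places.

This is a geometric sequence.
i=0: S_0 = 2.88 * 1.66^0 = 2.88
i=1: S_1 = 2.88 * 1.66^1 ≈ 4.78
i=2: S_2 = 2.88 * 1.66^2 ≈ 7.94
i=3: S_3 = 2.88 * 1.66^3 ≈ 13.17
i=4: S_4 = 2.88 * 1.66^4 ≈ 21.87
The first 5 terms are: [2.88, 4.78, 7.94, 13.17, 21.87]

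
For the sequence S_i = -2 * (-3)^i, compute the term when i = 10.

S_10 = -2 * (-3)^10 = -2 * 59049 = -118098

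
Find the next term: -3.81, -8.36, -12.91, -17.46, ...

Differences: -8.36 - -3.81 = -4.55
This is an arithmetic sequence with common difference d = -4.55.
Next term = -17.46 + -4.55 = -22.01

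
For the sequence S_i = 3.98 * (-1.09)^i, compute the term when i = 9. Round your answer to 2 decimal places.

S_9 = 3.98 * (-1.09)^9 ≈ 3.98 * -2.1719 ≈ -8.64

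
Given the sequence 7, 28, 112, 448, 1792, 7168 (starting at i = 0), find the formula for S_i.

Check ratios: 28 / 7 = 4.0
Common ratio r = 4.
First term a = 7.
Formula: S_i = 7 * 4^i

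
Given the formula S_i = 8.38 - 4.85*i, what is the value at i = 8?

S_8 = 8.38 + -4.85*8 = 8.38 + -38.8 = -30.42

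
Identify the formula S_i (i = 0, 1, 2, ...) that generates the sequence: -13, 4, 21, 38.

Check differences: 4 - -13 = 17
21 - 4 = 17
Common difference d = 17.
First term a = -13.
Formula: S_i = -13 + 17*i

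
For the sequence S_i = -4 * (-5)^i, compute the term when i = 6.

S_6 = -4 * (-5)^6 = -4 * 15625 = -62500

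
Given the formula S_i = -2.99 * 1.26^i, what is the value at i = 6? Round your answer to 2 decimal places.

S_6 = -2.99 * 1.26^6 ≈ -2.99 * 4.0015 ≈ -11.96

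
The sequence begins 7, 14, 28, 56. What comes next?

Ratios: 14 / 7 = 2.0
This is a geometric sequence with common ratio r = 2.
Next term = 56 * 2 = 112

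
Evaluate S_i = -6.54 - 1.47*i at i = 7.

S_7 = -6.54 + -1.47*7 = -6.54 + -10.29 = -16.83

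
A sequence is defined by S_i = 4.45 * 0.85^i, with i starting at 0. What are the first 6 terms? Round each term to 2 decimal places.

This is a geometric sequence.
i=0: S_0 = 4.45 * 0.85^0 = 4.45
i=1: S_1 = 4.45 * 0.85^1 ≈ 3.78
i=2: S_2 = 4.45 * 0.85^2 ≈ 3.22
i=3: S_3 = 4.45 * 0.85^3 ≈ 2.73
i=4: S_4 = 4.45 * 0.85^4 ≈ 2.32
i=5: S_5 = 4.45 * 0.85^5 ≈ 1.97
The first 6 terms are: [4.45, 3.78, 3.22, 2.73, 2.32, 1.97]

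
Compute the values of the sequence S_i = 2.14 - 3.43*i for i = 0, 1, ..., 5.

This is an arithmetic sequence.
i=0: S_0 = 2.14 + -3.43*0 = 2.14
i=1: S_1 = 2.14 + -3.43*1 = -1.29
i=2: S_2 = 2.14 + -3.43*2 = -4.72
i=3: S_3 = 2.14 + -3.43*3 = -8.15
i=4: S_4 = 2.14 + -3.43*4 = -11.58
i=5: S_5 = 2.14 + -3.43*5 = -15.01
The first 6 terms are: [2.14, -1.29, -4.72, -8.15, -11.58, -15.01]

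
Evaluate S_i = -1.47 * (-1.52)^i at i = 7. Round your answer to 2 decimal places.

S_7 = -1.47 * (-1.52)^7 ≈ -1.47 * -18.7458 ≈ 27.56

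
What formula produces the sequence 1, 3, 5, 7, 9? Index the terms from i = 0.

Check differences: 3 - 1 = 2
5 - 3 = 2
Common difference d = 2.
First term a = 1.
Formula: S_i = 1 + 2*i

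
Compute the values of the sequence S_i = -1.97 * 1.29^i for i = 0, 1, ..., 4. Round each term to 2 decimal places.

This is a geometric sequence.
i=0: S_0 = -1.97 * 1.29^0 = -1.97
i=1: S_1 = -1.97 * 1.29^1 ≈ -2.54
i=2: S_2 = -1.97 * 1.29^2 ≈ -3.28
i=3: S_3 = -1.97 * 1.29^3 ≈ -4.23
i=4: S_4 = -1.97 * 1.29^4 ≈ -5.46
The first 5 terms are: [-1.97, -2.54, -3.28, -4.23, -5.46]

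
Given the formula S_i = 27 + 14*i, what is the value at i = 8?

S_8 = 27 + 14*8 = 27 + 112 = 139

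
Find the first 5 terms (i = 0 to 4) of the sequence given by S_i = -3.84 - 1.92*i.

This is an arithmetic sequence.
i=0: S_0 = -3.84 + -1.92*0 = -3.84
i=1: S_1 = -3.84 + -1.92*1 = -5.76
i=2: S_2 = -3.84 + -1.92*2 = -7.68
i=3: S_3 = -3.84 + -1.92*3 = -9.6
i=4: S_4 = -3.84 + -1.92*4 = -11.52
The first 5 terms are: [-3.84, -5.76, -7.68, -9.6, -11.52]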